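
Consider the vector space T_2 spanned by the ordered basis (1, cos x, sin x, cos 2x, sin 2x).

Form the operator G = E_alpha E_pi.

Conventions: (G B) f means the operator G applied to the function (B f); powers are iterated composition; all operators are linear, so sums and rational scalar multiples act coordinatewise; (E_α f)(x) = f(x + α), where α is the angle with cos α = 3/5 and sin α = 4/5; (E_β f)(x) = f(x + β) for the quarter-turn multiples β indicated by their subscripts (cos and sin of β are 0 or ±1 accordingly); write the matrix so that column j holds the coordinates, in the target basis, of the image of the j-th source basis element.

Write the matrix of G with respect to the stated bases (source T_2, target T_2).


image of 1: 1
image of cos x: -(3/5)cos x + (4/5)sin x
image of sin x: -(4/5)cos x - (3/5)sin x
image of cos 2x: -(7/25)cos 2x - (24/25)sin 2x
image of sin 2x: (24/25)cos 2x - (7/25)sin 2x
each image's coordinates form column j of the matrix

the matrix is [[1, 0, 0, 0, 0]; [0, -3/5, -4/5, 0, 0]; [0, 4/5, -3/5, 0, 0]; [0, 0, 0, -7/25, 24/25]; [0, 0, 0, -24/25, -7/25]] (rows listed top to bottom)


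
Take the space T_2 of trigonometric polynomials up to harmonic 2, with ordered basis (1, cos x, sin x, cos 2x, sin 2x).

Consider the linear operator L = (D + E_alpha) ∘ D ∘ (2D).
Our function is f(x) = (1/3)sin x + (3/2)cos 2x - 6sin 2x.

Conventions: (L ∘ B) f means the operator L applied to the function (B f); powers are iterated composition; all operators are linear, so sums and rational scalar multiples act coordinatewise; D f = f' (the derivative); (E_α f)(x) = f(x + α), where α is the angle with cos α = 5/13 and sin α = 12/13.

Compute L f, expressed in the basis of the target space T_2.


D f = (1/3)cos x - 12cos 2x - 3sin 2x
(2D) f = (2/3)cos x - 24cos 2x - 6sin 2x
D (2D) f = -(2/3)sin x - 12cos 2x + 48sin 2x
D D (2D) f = -(2/3)cos x + 96cos 2x + 24sin 2x
E_alpha D (2D) f = -(8/13)cos x - (10/39)sin x + (7188/169)cos 2x - (4272/169)sin 2x
(D + E_alpha) D (2D) f = -(50/39)cos x - (10/39)sin x + (23412/169)cos 2x - (216/169)sin 2x

the image equals g(x) = -(50/39)cos x - (10/39)sin x + (23412/169)cos 2x - (216/169)sin 2x


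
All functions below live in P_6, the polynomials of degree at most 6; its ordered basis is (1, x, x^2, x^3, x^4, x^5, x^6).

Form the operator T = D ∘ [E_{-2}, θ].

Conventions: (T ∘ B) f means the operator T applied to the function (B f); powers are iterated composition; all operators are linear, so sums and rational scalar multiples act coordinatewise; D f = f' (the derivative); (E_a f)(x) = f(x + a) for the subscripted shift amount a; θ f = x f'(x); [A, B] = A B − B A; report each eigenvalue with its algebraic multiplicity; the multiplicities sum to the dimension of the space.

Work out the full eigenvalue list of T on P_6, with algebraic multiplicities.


λ = 0 (multiplicity 7)

image of 1: 0
image of x: 0
image of x^2: -4
image of x^3: -12x + 24
image of x^4: -24x^2 + 96x - 96
image of x^5: -40x^3 + 240x^2 - 480x + 320
image of x^6: -60x^4 + 480x^3 - 1440x^2 + 1920x - 960
the matrix is upper triangular; its diagonal is (0, 0, 0, 0, 0, 0, 0)
for a triangular matrix the eigenvalues are the diagonal entries, with algebraic multiplicity their repetition count


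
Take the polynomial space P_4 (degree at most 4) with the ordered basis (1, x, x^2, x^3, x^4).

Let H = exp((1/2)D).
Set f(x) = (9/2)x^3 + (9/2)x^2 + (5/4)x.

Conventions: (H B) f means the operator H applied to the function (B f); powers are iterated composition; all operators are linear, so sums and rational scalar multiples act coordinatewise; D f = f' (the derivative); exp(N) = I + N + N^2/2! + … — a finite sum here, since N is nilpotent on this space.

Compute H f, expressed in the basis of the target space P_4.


the result is g(x) = (9/2)x^3 + (45/4)x^2 + (73/8)x + 37/16

order-1 term: (27/4)x^2 + (9/2)x + 5/8
order-2 term: (27/8)x + 9/8
order-3 term: 9/16
the series for exp((1/2)D) f terminates at order 3
exp((1/2)D) f = (9/2)x^3 + (45/4)x^2 + (73/8)x + 37/16


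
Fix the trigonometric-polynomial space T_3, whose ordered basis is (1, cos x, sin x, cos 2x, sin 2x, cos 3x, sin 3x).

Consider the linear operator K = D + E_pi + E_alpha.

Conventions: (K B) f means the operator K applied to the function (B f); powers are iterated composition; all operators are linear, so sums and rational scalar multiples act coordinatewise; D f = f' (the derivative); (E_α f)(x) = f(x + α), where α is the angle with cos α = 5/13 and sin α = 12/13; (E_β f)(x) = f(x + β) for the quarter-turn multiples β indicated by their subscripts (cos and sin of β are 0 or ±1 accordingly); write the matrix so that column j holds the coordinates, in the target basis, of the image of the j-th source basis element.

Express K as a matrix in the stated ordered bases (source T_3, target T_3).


the matrix is [[2, 0, 0, 0, 0, 0, 0]; [0, -8/13, 25/13, 0, 0, 0, 0]; [0, -25/13, -8/13, 0, 0, 0, 0]; [0, 0, 0, 50/169, 458/169, 0, 0]; [0, 0, 0, -458/169, 50/169, 0, 0]; [0, 0, 0, 0, 0, -4232/2197, 5763/2197]; [0, 0, 0, 0, 0, -5763/2197, -4232/2197]] (rows listed top to bottom)

image of 1: 2
image of cos x: -(8/13)cos x - (25/13)sin x
image of sin x: (25/13)cos x - (8/13)sin x
image of cos 2x: (50/169)cos 2x - (458/169)sin 2x
image of sin 2x: (458/169)cos 2x + (50/169)sin 2x
image of cos 3x: -(4232/2197)cos 3x - (5763/2197)sin 3x
image of sin 3x: (5763/2197)cos 3x - (4232/2197)sin 3x
each image's coordinates form column j of the matrix


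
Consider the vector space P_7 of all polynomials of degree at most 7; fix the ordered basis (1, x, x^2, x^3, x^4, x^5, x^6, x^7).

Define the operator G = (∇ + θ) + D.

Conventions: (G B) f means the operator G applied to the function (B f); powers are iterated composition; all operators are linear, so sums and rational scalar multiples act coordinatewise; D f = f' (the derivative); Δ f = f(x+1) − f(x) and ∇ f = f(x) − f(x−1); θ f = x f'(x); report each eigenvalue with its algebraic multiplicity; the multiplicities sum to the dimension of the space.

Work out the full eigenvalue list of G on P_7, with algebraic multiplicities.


image of 1: 0
image of x: x + 2
image of x^2: 2x^2 + 4x - 1
image of x^3: 3x^3 + 6x^2 - 3x + 1
image of x^4: 4x^4 + 8x^3 - 6x^2 + 4x - 1
image of x^5: 5x^5 + 10x^4 - 10x^3 + 10x^2 - 5x + 1
image of x^6: 6x^6 + 12x^5 - 15x^4 + 20x^3 - 15x^2 + 6x - 1
image of x^7: 7x^7 + 14x^6 - 21x^5 + 35x^4 - 35x^3 + 21x^2 - 7x + 1
the matrix is upper triangular; its diagonal is (0, 1, 2, 3, 4, 5, 6, 7)
for a triangular matrix the eigenvalues are the diagonal entries, with algebraic multiplicity their repetition count

λ = 0 (multiplicity 1), λ = 1 (multiplicity 1), λ = 2 (multiplicity 1), λ = 3 (multiplicity 1), λ = 4 (multiplicity 1), λ = 5 (multiplicity 1), λ = 6 (multiplicity 1), λ = 7 (multiplicity 1)


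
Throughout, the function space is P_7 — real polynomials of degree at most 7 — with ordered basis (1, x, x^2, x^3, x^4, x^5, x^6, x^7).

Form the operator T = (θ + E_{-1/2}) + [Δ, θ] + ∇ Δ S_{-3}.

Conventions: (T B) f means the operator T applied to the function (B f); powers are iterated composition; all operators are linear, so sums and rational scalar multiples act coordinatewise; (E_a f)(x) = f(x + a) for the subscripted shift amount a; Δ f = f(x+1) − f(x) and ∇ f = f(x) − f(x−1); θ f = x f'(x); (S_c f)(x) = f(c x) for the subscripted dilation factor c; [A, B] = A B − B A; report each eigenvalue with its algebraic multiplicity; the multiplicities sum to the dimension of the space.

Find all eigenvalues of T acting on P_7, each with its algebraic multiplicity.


image of 1: 1
image of x: 2x + 1/2
image of x^2: 3x^2 + x + 81/4
image of x^3: 4x^3 + (3/2)x^2 - (621/4)x + 23/8
image of x^4: 5x^4 + 2x^3 + (1971/2)x^2 + (23/2)x + 2657/16
image of x^5: 6x^5 + (5/2)x^4 - (9675/2)x^3 + (115/4)x^2 - (38555/16)x + 159/32
image of x^6: 7x^6 + 3x^5 + (87615/4)x^4 + (115/2)x^3 + (350895/16)x^2 + (477/16)x + 93697/64
image of x^7: 8x^7 + (7/2)x^6 - (367227/4)x^5 + (805/8)x^4 - (2447165/16)x^3 + (3339/32)x^2 - (1956857/64)x + 895/128
the matrix is upper triangular; its diagonal is (1, 2, 3, 4, 5, 6, 7, 8)
for a triangular matrix the eigenvalues are the diagonal entries, with algebraic multiplicity their repetition count

λ = 1 (multiplicity 1), λ = 2 (multiplicity 1), λ = 3 (multiplicity 1), λ = 4 (multiplicity 1), λ = 5 (multiplicity 1), λ = 6 (multiplicity 1), λ = 7 (multiplicity 1), λ = 8 (multiplicity 1)


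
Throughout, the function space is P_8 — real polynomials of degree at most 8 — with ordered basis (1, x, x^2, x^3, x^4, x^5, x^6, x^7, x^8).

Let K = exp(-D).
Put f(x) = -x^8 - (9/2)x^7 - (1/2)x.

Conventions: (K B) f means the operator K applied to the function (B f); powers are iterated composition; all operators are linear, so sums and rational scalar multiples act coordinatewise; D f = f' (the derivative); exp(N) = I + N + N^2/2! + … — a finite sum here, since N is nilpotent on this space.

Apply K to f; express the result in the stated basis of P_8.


g(x) = -x^8 + (7/2)x^7 + (7/2)x^6 - (77/2)x^5 + (175/2)x^4 - (203/2)x^3 + (133/2)x^2 - 24x + 4

order-1 term: 8x^7 + (63/2)x^6 + 1/2
order-2 term: -28x^6 - (189/2)x^5
order-3 term: 56x^5 + (315/2)x^4
order-4 term: -70x^4 - (315/2)x^3
order-5 term: 56x^3 + (189/2)x^2
order-6 term: -28x^2 - (63/2)x
order-7 term: 8x + 9/2
order-8 term: -1
the series for exp(-D) f terminates at order 8
exp(-D) f = -x^8 + (7/2)x^7 + (7/2)x^6 - (77/2)x^5 + (175/2)x^4 - (203/2)x^3 + (133/2)x^2 - 24x + 4


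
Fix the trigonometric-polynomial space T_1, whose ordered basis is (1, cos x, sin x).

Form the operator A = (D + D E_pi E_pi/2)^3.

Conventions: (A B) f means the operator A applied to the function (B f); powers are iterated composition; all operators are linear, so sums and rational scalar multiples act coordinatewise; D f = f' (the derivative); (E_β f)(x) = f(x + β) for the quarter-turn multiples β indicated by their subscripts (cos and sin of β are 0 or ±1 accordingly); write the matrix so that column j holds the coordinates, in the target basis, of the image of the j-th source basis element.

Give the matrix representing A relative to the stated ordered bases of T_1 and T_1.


image of 1: 0
image of cos x: -2cos x - 2sin x
image of sin x: 2cos x - 2sin x
each image's coordinates form column j of the matrix

the matrix is [[0, 0, 0]; [0, -2, 2]; [0, -2, -2]] (rows listed top to bottom)


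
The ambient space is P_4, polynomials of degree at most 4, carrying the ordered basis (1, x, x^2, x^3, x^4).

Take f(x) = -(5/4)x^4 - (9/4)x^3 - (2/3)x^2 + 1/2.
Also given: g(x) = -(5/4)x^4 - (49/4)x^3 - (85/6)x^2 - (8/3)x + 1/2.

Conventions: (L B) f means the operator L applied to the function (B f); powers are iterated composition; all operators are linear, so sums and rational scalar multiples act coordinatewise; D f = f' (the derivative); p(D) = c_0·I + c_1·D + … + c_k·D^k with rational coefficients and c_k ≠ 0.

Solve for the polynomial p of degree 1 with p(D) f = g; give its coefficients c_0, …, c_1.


D^0 f = -(5/4)x^4 - (9/4)x^3 - (2/3)x^2 + 1/2
D^1 f = -5x^3 - (27/4)x^2 - (4/3)x
matching coefficients of g against c_0 f + c_1 Df + … from the top degree down determines the c_i
solution: c_0 = 1, c_1 = 2

p(D) = I + 2·D, i.e. c_0 = 1, c_1 = 2


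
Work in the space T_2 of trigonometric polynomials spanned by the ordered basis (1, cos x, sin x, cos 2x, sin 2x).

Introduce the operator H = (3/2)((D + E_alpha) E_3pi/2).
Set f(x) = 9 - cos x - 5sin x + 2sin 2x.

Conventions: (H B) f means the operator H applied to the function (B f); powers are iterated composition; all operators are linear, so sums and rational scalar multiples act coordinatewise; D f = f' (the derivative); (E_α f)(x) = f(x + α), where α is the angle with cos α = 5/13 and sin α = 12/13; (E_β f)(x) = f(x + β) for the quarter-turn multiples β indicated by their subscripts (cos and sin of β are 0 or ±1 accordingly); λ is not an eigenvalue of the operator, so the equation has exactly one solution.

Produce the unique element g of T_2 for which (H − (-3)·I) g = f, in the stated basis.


write g with unknown coordinates in the stated basis and equate coefficients in (H − (-3)·I) g = f
solving from the highest basis element down gives g = 2 - (76/303)cos x - (250/303)sin x + (1832/7431)cos 2x + (1828/7431)sin 2x
check: H g = 3 - (25/101)cos x - (255/101)sin x - (1832/2477)cos 2x + (3126/2477)sin 2x
so H g − (-3)·g = 9 - cos x - 5sin x + 2sin 2x = f ✓

g(x) = 2 - (76/303)cos x - (250/303)sin x + (1832/7431)cos 2x + (1828/7431)sin 2x


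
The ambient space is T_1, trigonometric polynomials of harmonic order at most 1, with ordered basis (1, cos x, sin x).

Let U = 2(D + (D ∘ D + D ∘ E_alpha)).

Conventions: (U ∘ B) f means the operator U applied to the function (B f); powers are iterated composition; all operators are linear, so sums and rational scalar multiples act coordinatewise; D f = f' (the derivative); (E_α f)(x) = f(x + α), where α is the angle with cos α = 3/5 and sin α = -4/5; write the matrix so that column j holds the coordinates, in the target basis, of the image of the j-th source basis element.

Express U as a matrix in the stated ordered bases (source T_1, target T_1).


image of 1: 0
image of cos x: -(2/5)cos x - (16/5)sin x
image of sin x: (16/5)cos x - (2/5)sin x
each image's coordinates form column j of the matrix

the matrix is [[0, 0, 0]; [0, -2/5, 16/5]; [0, -16/5, -2/5]] (rows listed top to bottom)


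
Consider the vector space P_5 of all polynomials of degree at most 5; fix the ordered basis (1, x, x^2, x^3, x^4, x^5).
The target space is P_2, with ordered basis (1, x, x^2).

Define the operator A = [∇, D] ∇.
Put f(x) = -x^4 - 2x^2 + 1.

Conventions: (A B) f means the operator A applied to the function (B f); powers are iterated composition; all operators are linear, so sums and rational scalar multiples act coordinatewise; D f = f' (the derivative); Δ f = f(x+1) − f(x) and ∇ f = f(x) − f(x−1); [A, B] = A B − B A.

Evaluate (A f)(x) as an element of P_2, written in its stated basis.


∇ f = -4x^3 + 6x^2 - 8x + 3
D ∇ f = -12x^2 + 12x - 8
∇ D ∇ f = -24x + 24
∇ ∇ f = -12x^2 + 24x - 18
D ∇ ∇ f = -24x + 24
[∇, D] ∇ f = 0

the result is g(x) = 0


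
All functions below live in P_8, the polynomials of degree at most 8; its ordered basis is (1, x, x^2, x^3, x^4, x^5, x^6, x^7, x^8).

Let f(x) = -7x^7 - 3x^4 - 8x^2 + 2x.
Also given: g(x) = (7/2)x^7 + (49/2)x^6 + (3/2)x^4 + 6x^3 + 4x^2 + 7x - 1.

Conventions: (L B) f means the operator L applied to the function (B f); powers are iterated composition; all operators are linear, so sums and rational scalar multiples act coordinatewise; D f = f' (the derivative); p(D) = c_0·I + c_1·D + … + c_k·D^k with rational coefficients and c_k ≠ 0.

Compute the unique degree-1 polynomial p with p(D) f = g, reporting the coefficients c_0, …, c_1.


c_0 = -1/2, c_1 = -1/2

D^0 f = -7x^7 - 3x^4 - 8x^2 + 2x
D^1 f = -49x^6 - 12x^3 - 16x + 2
matching coefficients of g against c_0 f + c_1 Df + … from the top degree down determines the c_i
solution: c_0 = -1/2, c_1 = -1/2


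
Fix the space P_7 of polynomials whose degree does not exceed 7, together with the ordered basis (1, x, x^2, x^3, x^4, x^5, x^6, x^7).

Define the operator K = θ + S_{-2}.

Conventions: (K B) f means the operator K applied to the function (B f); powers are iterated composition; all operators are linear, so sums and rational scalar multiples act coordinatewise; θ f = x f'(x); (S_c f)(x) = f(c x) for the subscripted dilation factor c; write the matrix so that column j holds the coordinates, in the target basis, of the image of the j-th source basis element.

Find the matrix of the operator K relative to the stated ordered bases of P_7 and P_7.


image of 1: 1
image of x: -x
image of x^2: 6x^2
image of x^3: -5x^3
image of x^4: 20x^4
image of x^5: -27x^5
image of x^6: 70x^6
image of x^7: -121x^7
each image's coordinates form column j of the matrix

the matrix is [[1, 0, 0, 0, 0, 0, 0, 0]; [0, -1, 0, 0, 0, 0, 0, 0]; [0, 0, 6, 0, 0, 0, 0, 0]; [0, 0, 0, -5, 0, 0, 0, 0]; [0, 0, 0, 0, 20, 0, 0, 0]; [0, 0, 0, 0, 0, -27, 0, 0]; [0, 0, 0, 0, 0, 0, 70, 0]; [0, 0, 0, 0, 0, 0, 0, -121]] (rows listed top to bottom)


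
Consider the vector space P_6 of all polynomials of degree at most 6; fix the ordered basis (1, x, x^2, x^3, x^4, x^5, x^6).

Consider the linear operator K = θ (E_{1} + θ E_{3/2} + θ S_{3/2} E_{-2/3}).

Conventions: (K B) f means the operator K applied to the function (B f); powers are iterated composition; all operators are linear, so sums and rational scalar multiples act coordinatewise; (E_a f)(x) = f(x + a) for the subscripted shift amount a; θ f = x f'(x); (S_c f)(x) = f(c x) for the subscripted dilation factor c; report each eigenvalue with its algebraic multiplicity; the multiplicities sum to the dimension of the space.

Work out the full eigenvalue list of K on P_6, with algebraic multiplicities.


λ = 0 (multiplicity 1), λ = 7/2 (multiplicity 1), λ = 15 (multiplicity 1), λ = 339/8 (multiplicity 1), λ = 101 (multiplicity 1), λ = 7035/32 (multiplicity 1), λ = 7233/16 (multiplicity 1)

image of 1: 0
image of x: (7/2)x
image of x^2: 15x^2 + 3x
image of x^3: (339/8)x^3 + 6x^2 + (47/4)x
image of x^4: 101x^4 - 15x^3 + 90x^2 + (283/18)x
image of x^5: (7035/32)x^5 - 130x^4 + (735/2)x^3 + (385/3)x^2 + (13735/432)x
image of x^6: (7233/16)x^6 - (4035/8)x^5 + 1140x^4 + (975/2)x^3 + (4325/12)x^2 + (21763/432)x
the matrix is upper triangular; its diagonal is (0, 7/2, 15, 339/8, 101, 7035/32, 7233/16)
for a triangular matrix the eigenvalues are the diagonal entries, with algebraic multiplicity their repetition count


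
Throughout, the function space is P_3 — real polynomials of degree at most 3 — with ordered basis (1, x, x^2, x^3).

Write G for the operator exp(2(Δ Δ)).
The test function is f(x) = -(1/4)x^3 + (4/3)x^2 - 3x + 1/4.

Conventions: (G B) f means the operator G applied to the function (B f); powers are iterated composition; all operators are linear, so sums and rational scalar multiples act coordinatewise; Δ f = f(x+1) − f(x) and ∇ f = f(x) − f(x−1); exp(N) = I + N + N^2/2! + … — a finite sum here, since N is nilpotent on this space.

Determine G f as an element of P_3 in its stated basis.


order-1 term: -3x + 7/3
the series for exp(2(Δ Δ)) f terminates at order 1
exp(2(Δ Δ)) f = -(1/4)x^3 + (4/3)x^2 - 6x + 31/12

the image equals g(x) = -(1/4)x^3 + (4/3)x^2 - 6x + 31/12


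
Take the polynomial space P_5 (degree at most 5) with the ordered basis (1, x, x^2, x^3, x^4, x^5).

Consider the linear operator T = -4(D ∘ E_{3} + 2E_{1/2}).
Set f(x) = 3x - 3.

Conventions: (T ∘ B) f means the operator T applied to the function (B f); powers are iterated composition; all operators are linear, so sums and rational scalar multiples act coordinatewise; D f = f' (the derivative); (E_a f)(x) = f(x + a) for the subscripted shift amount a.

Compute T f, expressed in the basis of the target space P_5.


g(x) = -24x

E_{3} f = 3x + 6
D E_{3} f = 3
E_{1/2} f = 3x - 3/2
(2E_{1/2}) f = 6x - 3
(D ∘ E_{3} + 2E_{1/2}) f = 6x
(-4(D ∘ E_{3} + 2E_{1/2})) f = -24x


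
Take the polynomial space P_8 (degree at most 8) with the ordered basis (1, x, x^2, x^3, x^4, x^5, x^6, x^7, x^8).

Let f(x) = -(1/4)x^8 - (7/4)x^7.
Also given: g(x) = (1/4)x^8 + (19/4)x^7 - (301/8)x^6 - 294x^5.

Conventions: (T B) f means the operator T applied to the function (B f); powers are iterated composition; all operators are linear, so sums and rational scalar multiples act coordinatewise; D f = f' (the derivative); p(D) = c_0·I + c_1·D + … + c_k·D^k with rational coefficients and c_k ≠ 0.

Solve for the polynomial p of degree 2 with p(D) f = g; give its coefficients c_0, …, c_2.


c_0 = -1, c_1 = -3/2, c_2 = 4

D^0 f = -(1/4)x^8 - (7/4)x^7
D^1 f = -2x^7 - (49/4)x^6
D^2 f = -14x^6 - (147/2)x^5
matching coefficients of g against c_0 f + c_1 Df + … from the top degree down determines the c_i
solution: c_0 = -1, c_1 = -3/2, c_2 = 4


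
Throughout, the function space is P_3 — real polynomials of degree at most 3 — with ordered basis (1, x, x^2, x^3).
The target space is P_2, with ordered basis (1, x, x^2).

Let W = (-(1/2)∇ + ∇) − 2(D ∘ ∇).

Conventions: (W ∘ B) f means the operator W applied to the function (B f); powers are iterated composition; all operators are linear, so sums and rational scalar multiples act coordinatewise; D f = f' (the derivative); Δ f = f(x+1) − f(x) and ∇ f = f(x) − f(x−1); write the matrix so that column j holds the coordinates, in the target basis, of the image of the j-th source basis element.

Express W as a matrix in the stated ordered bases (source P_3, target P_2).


image of 1: 0
image of x: 1/2
image of x^2: x - 9/2
image of x^3: (3/2)x^2 - (27/2)x + 13/2
each image's coordinates form column j of the matrix

the matrix is [[0, 1/2, -9/2, 13/2]; [0, 0, 1, -27/2]; [0, 0, 0, 3/2]] (rows listed top to bottom)


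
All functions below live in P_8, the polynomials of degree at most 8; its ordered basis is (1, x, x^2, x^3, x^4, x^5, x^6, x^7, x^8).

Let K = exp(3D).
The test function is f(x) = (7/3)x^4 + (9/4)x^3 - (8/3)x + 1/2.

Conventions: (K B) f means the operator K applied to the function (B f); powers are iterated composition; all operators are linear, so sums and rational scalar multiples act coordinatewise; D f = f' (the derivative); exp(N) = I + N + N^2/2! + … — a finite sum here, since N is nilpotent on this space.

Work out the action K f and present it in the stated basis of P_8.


g(x) = (7/3)x^4 + (121/4)x^3 + (585/4)x^2 + (3721/12)x + 969/4

order-1 term: 28x^3 + (81/4)x^2 - 8
order-2 term: 126x^2 + (243/4)x
order-3 term: 252x + 243/4
order-4 term: 189
the series for exp(3D) f terminates at order 4
exp(3D) f = (7/3)x^4 + (121/4)x^3 + (585/4)x^2 + (3721/12)x + 969/4


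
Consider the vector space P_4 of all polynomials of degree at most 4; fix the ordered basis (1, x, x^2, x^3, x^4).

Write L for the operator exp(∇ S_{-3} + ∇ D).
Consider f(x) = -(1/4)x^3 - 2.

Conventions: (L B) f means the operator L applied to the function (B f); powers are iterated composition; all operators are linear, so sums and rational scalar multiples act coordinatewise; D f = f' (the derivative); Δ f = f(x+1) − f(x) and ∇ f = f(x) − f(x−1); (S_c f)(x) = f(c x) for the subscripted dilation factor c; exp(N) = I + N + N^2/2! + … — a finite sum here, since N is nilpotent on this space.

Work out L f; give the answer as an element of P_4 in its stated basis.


order-1 term: (81/4)x^2 - (87/4)x + 15/2
order-2 term: (729/4)x - 153/4
order-3 term: -729/4
the series for exp(∇ S_{-3} + ∇ D) f terminates at order 3
exp(∇ S_{-3} + ∇ D) f = -(1/4)x^3 + (81/4)x^2 + (321/2)x - 215

g(x) = -(1/4)x^3 + (81/4)x^2 + (321/2)x - 215


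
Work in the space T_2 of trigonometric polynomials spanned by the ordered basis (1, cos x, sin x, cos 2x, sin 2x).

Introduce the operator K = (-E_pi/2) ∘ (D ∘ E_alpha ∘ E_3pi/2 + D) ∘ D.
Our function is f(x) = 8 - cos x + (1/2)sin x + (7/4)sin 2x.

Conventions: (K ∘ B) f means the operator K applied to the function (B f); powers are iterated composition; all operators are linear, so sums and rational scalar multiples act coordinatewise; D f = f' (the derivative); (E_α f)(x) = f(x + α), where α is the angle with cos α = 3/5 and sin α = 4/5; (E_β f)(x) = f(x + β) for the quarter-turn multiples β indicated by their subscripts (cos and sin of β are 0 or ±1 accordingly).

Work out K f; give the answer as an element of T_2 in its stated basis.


D f = (1/2)cos x + sin x + (7/2)cos 2x
E_3pi/2 D f = -cos x + (1/2)sin x - (7/2)cos 2x
E_alpha E_3pi/2 D f = -(1/5)cos x + (11/10)sin x + (49/50)cos 2x + (84/25)sin 2x
D E_alpha E_3pi/2 D f = (11/10)cos x + (1/5)sin x + (168/25)cos 2x - (49/25)sin 2x
D D f = cos x - (1/2)sin x - 7sin 2x
(D ∘ E_alpha ∘ E_3pi/2 + D) D f = (21/10)cos x - (3/10)sin x + (168/25)cos 2x - (224/25)sin 2x
E_pi/2 ((D ∘ E_alpha ∘ E_3pi/2 + D) ∘ D) f = -(3/10)cos x - (21/10)sin x - (168/25)cos 2x + (224/25)sin 2x
(-E_pi/2) ((D ∘ E_alpha ∘ E_3pi/2 + D) ∘ D) f = (3/10)cos x + (21/10)sin x + (168/25)cos 2x - (224/25)sin 2x

the result is g(x) = (3/10)cos x + (21/10)sin x + (168/25)cos 2x - (224/25)sin 2x


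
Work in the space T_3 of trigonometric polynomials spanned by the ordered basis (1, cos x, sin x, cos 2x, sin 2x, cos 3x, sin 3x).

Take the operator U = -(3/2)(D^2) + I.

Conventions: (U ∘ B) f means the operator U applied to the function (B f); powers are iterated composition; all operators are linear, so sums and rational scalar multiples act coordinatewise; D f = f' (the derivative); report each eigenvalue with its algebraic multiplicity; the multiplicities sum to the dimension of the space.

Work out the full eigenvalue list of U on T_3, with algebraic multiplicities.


λ = 1 (multiplicity 1), λ = 5/2 (multiplicity 2), λ = 7 (multiplicity 2), λ = 29/2 (multiplicity 2)

image of 1: 1
image of cos x: (5/2)cos x
image of sin x: (5/2)sin x
image of cos 2x: 7cos 2x
image of sin 2x: 7sin 2x
image of cos 3x: (29/2)cos 3x
image of sin 3x: (29/2)sin 3x
the matrix is diagonal; its diagonal is (1, 5/2, 5/2, 7, 7, 29/2, 29/2)
for a triangular matrix the eigenvalues are the diagonal entries, with algebraic multiplicity their repetition count


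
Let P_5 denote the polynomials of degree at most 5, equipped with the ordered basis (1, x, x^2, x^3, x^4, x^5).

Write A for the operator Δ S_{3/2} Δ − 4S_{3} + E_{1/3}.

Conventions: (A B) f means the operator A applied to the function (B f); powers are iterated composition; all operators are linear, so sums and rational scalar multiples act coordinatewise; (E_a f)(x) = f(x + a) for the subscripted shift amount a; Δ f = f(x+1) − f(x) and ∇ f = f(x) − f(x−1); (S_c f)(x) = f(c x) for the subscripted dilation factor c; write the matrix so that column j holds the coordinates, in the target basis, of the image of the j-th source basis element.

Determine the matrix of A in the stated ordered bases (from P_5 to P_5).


the matrix is [[-3, 1/3, 28/9, 1219/108, 2674/81, 346291/3888]; [0, -11, 2/3, 83/6, 3653/54, 40105/162]; [0, 0, -35, 1, 247/6, 54755/216]; [0, 0, 0, -107, 4/3, 3685/36]; [0, 0, 0, 0, -323, 5/3]; [0, 0, 0, 0, 0, -971]] (rows listed top to bottom)

image of 1: -3
image of x: -11x + 1/3
image of x^2: -35x^2 + (2/3)x + 28/9
image of x^3: -107x^3 + x^2 + (83/6)x + 1219/108
image of x^4: -323x^4 + (4/3)x^3 + (247/6)x^2 + (3653/54)x + 2674/81
image of x^5: -971x^5 + (5/3)x^4 + (3685/36)x^3 + (54755/216)x^2 + (40105/162)x + 346291/3888
each image's coordinates form column j of the matrix


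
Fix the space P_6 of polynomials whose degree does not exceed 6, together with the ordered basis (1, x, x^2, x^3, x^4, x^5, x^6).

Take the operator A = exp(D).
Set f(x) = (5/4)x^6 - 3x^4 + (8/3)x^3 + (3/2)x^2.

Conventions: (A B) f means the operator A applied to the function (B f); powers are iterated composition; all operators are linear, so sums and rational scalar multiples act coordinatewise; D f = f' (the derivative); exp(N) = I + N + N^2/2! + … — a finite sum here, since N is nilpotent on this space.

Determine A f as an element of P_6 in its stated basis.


order-1 term: (15/2)x^5 - 12x^3 + 8x^2 + 3x
order-2 term: (75/4)x^4 - 18x^2 + 8x + 3/2
order-3 term: 25x^3 - 12x + 8/3
order-4 term: (75/4)x^2 - 3
order-5 term: (15/2)x
order-6 term: 5/4
the series for exp(D) f terminates at order 6
exp(D) f = (5/4)x^6 + (15/2)x^5 + (63/4)x^4 + (47/3)x^3 + (41/4)x^2 + (13/2)x + 29/12

the image equals g(x) = (5/4)x^6 + (15/2)x^5 + (63/4)x^4 + (47/3)x^3 + (41/4)x^2 + (13/2)x + 29/12


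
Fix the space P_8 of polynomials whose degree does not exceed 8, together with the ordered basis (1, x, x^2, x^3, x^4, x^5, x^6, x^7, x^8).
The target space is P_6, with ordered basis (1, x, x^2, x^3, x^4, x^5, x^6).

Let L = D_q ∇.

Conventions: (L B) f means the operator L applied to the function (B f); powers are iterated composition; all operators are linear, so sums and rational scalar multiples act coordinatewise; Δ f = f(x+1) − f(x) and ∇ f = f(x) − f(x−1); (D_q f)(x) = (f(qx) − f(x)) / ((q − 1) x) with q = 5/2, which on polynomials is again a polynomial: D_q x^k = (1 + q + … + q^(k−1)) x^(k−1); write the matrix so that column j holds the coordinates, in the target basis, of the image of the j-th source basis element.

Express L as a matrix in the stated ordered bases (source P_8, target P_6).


the matrix is [[0, 0, 2, -3, 4, -5, 6, -7, 8]; [0, 0, 0, 21/2, -21, 35, -105/2, 147/2, -98]; [0, 0, 0, 0, 39, -195/2, 195, -1365/4, 546]; [0, 0, 0, 0, 0, 1015/8, -3045/8, 7105/8, -7105/4]; [0, 0, 0, 0, 0, 0, 3093/8, -21651/16, 7217/2]; [0, 0, 0, 0, 0, 0, 0, 36309/32, -36309/8]; [0, 0, 0, 0, 0, 0, 0, 0, 25999/8]] (rows listed top to bottom)

image of 1: 0
image of x: 0
image of x^2: 2
image of x^3: (21/2)x - 3
image of x^4: 39x^2 - 21x + 4
image of x^5: (1015/8)x^3 - (195/2)x^2 + 35x - 5
image of x^6: (3093/8)x^4 - (3045/8)x^3 + 195x^2 - (105/2)x + 6
image of x^7: (36309/32)x^5 - (21651/16)x^4 + (7105/8)x^3 - (1365/4)x^2 + (147/2)x - 7
image of x^8: (25999/8)x^6 - (36309/8)x^5 + (7217/2)x^4 - (7105/4)x^3 + 546x^2 - 98x + 8
each image's coordinates form column j of the matrix


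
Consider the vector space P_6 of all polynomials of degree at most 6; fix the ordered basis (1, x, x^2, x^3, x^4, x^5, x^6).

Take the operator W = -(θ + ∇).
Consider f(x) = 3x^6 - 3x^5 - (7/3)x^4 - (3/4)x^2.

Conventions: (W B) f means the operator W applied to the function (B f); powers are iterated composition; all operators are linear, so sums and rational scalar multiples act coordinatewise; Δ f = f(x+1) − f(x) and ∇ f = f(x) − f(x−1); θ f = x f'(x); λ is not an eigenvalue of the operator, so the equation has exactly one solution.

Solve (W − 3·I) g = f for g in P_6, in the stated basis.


the image equals g(x) = -(1/3)x^6 + (5/8)x^5 - (139/168)x^4 + (1363/504)x^3 - (3961/840)x^2 + (3637/560)x - 79129/15120

write g with unknown coordinates in the stated basis and equate coefficients in (W − 3·I) g = f
solving from the highest basis element down gives g = -(1/3)x^6 + (5/8)x^5 - (139/168)x^4 + (1363/504)x^3 - (3961/840)x^2 + (3637/560)x - 79129/15120
check: W g = 2x^6 - (9/8)x^5 - (809/168)x^4 + (1363/168)x^3 - (4171/280)x^2 + (10911/560)x - 79129/5040
so W g − 3·g = 3x^6 - 3x^5 - (7/3)x^4 - (3/4)x^2 = f ✓


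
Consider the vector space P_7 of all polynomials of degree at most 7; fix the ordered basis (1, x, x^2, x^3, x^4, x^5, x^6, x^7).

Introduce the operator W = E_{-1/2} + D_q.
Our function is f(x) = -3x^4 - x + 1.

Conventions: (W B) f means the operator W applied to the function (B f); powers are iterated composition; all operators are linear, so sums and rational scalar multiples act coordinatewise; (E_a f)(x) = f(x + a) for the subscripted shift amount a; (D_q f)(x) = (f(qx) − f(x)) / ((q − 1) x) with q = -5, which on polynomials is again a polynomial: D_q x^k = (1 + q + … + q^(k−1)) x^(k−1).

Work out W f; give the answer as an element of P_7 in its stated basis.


the result is g(x) = -3x^4 + 318x^3 - (9/2)x^2 + (1/2)x + 5/16

E_{-1/2} f = -3x^4 + 6x^3 - (9/2)x^2 + (1/2)x + 21/16
D_q f = 312x^3 - 1
(E_{-1/2} + D_q) f = -3x^4 + 318x^3 - (9/2)x^2 + (1/2)x + 5/16


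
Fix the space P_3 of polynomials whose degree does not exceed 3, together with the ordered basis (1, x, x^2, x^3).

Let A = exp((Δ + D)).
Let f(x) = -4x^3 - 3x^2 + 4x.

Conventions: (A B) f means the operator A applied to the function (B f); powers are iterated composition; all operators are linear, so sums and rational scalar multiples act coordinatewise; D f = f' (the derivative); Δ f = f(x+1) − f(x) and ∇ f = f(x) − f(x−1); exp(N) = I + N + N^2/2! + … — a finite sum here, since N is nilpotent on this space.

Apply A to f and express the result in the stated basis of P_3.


order-1 term: -24x^2 - 24x + 1
order-2 term: -48x - 36
order-3 term: -32
the series for exp((Δ + D)) f terminates at order 3
exp((Δ + D)) f = -4x^3 - 27x^2 - 68x - 67

the result is g(x) = -4x^3 - 27x^2 - 68x - 67


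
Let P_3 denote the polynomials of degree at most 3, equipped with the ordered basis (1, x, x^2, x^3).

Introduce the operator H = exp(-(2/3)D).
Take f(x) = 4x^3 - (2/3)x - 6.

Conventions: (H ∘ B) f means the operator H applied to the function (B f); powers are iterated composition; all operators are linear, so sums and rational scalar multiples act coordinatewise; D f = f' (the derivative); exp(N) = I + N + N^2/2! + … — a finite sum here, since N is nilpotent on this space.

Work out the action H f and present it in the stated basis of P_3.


g(x) = 4x^3 - 8x^2 + (14/3)x - 182/27

order-1 term: -8x^2 + 4/9
order-2 term: (16/3)x
order-3 term: -32/27
the series for exp(-(2/3)D) f terminates at order 3
exp(-(2/3)D) f = 4x^3 - 8x^2 + (14/3)x - 182/27


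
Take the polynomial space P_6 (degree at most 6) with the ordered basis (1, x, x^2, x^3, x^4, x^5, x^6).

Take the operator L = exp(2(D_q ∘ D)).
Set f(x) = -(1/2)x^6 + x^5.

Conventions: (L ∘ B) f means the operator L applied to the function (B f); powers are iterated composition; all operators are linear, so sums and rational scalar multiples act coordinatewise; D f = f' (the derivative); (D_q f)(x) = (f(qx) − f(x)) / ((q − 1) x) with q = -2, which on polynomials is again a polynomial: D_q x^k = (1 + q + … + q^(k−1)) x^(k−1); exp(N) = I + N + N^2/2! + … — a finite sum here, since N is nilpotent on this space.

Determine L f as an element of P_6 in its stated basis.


the image equals g(x) = -(1/2)x^6 + x^5 - 66x^4 - 50x^3 - 792x^2 + 150x - 1056

order-1 term: -66x^4 - 50x^3
order-2 term: -792x^2 + 150x
order-3 term: -1056
the series for exp(2(D_q ∘ D)) f terminates at order 3
exp(2(D_q ∘ D)) f = -(1/2)x^6 + x^5 - 66x^4 - 50x^3 - 792x^2 + 150x - 1056


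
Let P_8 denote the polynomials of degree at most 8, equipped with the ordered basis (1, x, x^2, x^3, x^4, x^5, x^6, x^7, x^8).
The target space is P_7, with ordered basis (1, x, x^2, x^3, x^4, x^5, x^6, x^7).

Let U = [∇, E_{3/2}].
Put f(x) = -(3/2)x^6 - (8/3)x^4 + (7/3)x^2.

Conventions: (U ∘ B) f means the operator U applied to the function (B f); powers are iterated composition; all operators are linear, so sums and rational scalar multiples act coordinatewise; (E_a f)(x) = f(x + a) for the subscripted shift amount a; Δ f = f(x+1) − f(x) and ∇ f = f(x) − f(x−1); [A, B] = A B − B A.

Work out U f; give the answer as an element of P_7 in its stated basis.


E_{3/2} f = -(3/2)x^6 - (27/2)x^5 - (1279/24)x^4 - (469/4)x^3 - (14167/96)x^2 - (3115/32)x - 3243/128
∇ E_{3/2} f = -9x^5 - 45x^4 - (649/6)x^3 - (289/2)x^2 - (1569/16)x - 1235/48
∇ f = -9x^5 + (45/2)x^4 - (122/3)x^3 + (77/2)x^2 - 15x + 11/6
E_{3/2} ∇ f = -9x^5 - 45x^4 - (649/6)x^3 - (289/2)x^2 - (1569/16)x - 1235/48
[∇, E_{3/2}] f = 0

g(x) = 0


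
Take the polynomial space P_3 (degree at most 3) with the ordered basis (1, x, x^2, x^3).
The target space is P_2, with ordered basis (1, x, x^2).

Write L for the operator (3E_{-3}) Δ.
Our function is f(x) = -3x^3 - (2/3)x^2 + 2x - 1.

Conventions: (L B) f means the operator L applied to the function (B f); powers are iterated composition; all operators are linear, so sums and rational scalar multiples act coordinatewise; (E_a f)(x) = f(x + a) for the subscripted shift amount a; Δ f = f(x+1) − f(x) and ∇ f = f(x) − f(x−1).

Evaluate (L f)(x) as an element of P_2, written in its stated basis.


Δ f = -9x^2 - (31/3)x - 5/3
E_{-3} Δ f = -9x^2 + (131/3)x - 155/3
(3E_{-3}) Δ f = -27x^2 + 131x - 155

the image equals g(x) = -27x^2 + 131x - 155


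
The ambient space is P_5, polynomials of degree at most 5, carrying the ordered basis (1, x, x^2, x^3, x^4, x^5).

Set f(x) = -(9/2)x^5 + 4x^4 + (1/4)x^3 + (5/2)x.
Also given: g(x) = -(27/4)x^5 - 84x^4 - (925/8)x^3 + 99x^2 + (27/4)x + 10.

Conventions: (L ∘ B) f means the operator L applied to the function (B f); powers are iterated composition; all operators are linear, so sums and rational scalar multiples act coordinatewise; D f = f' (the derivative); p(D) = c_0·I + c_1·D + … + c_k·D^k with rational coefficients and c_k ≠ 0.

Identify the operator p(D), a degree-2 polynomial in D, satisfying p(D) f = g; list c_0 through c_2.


D^0 f = -(9/2)x^5 + 4x^4 + (1/4)x^3 + (5/2)x
D^1 f = -(45/2)x^4 + 16x^3 + (3/4)x^2 + 5/2
D^2 f = -90x^3 + 48x^2 + (3/2)x
matching coefficients of g against c_0 f + c_1 Df + … from the top degree down determines the c_i
solution: c_0 = 3/2, c_1 = 4, c_2 = 2

c_0 = 3/2, c_1 = 4, c_2 = 2


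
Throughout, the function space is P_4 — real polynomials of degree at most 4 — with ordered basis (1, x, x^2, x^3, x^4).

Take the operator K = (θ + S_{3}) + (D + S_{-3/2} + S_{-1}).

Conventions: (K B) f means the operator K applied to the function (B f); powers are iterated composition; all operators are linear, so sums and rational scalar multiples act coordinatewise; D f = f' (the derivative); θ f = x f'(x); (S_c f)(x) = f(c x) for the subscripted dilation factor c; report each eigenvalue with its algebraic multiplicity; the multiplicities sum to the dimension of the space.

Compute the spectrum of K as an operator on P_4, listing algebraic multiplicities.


λ = 3/2 (multiplicity 1), λ = 3 (multiplicity 1), λ = 57/4 (multiplicity 1), λ = 205/8 (multiplicity 1), λ = 1457/16 (multiplicity 1)

image of 1: 3
image of x: (3/2)x + 1
image of x^2: (57/4)x^2 + 2x
image of x^3: (205/8)x^3 + 3x^2
image of x^4: (1457/16)x^4 + 4x^3
the matrix is upper triangular; its diagonal is (3, 3/2, 57/4, 205/8, 1457/16)
for a triangular matrix the eigenvalues are the diagonal entries, with algebraic multiplicity their repetition count


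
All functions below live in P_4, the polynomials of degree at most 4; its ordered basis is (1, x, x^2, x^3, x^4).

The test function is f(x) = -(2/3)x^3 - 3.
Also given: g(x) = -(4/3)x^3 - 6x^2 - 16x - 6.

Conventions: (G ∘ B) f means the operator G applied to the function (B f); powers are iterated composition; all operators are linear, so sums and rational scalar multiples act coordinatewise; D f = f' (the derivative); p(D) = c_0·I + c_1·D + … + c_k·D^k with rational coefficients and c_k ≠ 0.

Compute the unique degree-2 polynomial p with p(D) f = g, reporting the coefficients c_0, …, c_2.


D^0 f = -(2/3)x^3 - 3
D^1 f = -2x^2
D^2 f = -4x
matching coefficients of g against c_0 f + c_1 Df + … from the top degree down determines the c_i
solution: c_0 = 2, c_1 = 3, c_2 = 4

c_0 = 2, c_1 = 3, c_2 = 4


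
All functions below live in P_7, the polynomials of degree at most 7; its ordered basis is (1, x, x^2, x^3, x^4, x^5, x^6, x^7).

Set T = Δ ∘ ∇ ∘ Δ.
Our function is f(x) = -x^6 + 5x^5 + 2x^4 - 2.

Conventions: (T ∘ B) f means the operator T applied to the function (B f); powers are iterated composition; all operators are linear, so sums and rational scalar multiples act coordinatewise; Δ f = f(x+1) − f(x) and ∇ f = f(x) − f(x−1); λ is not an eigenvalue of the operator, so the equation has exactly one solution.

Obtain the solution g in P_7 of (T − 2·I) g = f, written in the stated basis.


the image equals g(x) = (1/2)x^6 - (5/2)x^5 - x^4 + 30x^3 - 30x^2 - 42x + 125/2

write g with unknown coordinates in the stated basis and equate coefficients in (T − 2·I) g = f
solving from the highest basis element down gives g = (1/2)x^6 - (5/2)x^5 - x^4 + 30x^3 - 30x^2 - 42x + 125/2
check: T g = 60x^3 - 60x^2 - 84x + 123
so T g − 2·g = -x^6 + 5x^5 + 2x^4 - 2 = f ✓


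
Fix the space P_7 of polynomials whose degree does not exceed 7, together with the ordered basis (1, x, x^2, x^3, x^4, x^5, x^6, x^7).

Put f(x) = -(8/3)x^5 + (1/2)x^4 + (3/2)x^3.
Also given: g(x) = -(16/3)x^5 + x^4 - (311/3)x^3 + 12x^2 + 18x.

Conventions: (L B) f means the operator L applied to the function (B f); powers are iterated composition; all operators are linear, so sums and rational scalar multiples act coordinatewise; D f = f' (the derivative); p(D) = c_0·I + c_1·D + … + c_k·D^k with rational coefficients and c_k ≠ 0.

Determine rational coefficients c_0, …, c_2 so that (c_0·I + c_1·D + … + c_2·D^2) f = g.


D^0 f = -(8/3)x^5 + (1/2)x^4 + (3/2)x^3
D^1 f = -(40/3)x^4 + 2x^3 + (9/2)x^2
D^2 f = -(160/3)x^3 + 6x^2 + 9x
matching coefficients of g against c_0 f + c_1 Df + … from the top degree down determines the c_i
solution: c_0 = 2, c_1 = 0, c_2 = 2

p(D) = 2·I + 2·D^2, i.e. c_0 = 2, c_1 = 0, c_2 = 2
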